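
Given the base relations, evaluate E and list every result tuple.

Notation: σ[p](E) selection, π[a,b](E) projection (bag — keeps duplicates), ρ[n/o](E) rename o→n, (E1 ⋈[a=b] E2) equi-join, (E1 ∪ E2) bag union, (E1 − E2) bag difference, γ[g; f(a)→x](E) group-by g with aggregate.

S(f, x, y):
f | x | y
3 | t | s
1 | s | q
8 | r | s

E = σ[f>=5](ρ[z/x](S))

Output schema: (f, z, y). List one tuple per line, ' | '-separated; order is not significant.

Stepwise |·|:
  S → 3
  ρ[z/x](S) → 3
  σ[f>=5](ρ[z/x](S)) → 1

== RESULT ==
f | z | y
8 | r | s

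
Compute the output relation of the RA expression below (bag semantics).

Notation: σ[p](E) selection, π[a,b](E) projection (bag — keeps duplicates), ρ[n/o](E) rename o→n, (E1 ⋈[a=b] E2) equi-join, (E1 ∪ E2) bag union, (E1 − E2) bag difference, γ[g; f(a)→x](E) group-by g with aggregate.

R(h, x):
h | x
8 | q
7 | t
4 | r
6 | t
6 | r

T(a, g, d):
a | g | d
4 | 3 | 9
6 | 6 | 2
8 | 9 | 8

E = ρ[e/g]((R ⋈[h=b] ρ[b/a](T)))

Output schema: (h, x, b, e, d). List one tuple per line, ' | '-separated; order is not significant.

Row counts bottom-up:
  R → 5
  T → 3
  ρ[b/a](T) → 3
  (R ⋈[h=b] ρ[b/a](T)) → 4
  ρ[e/g]((R ⋈[h=b] ρ[b/a](T))) → 4

== RESULT ==
h | x | b | e | d
4 | r | 4 | 3 | 9
6 | r | 6 | 6 | 2
6 | t | 6 | 6 | 2
8 | q | 8 | 9 | 8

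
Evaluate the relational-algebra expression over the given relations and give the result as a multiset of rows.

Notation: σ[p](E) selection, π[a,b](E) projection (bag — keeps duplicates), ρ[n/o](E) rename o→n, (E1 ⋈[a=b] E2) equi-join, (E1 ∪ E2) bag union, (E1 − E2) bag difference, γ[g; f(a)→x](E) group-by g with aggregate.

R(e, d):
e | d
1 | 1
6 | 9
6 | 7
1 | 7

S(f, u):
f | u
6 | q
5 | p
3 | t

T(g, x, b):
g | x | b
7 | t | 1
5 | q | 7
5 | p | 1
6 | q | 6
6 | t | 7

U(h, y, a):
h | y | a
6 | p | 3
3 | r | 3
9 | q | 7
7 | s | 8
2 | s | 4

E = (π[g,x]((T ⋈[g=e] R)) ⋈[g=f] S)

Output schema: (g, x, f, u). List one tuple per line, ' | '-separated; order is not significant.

Row counts bottom-up:
  T → 5
  R → 4
  (T ⋈[g=e] R) → 4
  π[g,x]((T ⋈[g=e] R)) → 4
  S → 3
  (π[g,x]((T ⋈[g=e] R)) ⋈[g=f] S) → 4

== RESULT ==
g | x | f | u
6 | q | 6 | q
6 | q | 6 | q
6 | t | 6 | q
6 | t | 6 | q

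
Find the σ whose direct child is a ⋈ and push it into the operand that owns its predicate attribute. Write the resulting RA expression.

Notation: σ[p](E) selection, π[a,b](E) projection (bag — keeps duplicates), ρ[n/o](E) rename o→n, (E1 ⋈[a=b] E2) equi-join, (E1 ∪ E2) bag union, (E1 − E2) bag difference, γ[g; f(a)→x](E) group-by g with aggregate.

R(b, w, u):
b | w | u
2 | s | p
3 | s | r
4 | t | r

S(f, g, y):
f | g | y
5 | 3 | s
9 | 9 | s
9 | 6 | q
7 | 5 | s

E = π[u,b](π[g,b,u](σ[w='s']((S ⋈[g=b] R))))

σ filters on w, owned by the right side.
E' = π[u,b](π[g,b,u]((S ⋈[g=b] σ[w='s'](R))))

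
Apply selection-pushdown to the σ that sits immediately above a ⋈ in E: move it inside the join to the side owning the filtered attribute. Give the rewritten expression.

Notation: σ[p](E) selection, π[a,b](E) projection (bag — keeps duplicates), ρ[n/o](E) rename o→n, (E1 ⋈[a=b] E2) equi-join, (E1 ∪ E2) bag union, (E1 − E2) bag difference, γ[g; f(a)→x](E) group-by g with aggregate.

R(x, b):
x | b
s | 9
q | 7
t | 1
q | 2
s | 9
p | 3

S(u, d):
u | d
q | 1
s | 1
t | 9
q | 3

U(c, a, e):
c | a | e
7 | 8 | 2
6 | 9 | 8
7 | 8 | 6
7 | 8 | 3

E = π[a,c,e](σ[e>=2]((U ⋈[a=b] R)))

σ filters on e, owned by the left side.
E' = π[a,c,e]((σ[e>=2](U) ⋈[a=b] R))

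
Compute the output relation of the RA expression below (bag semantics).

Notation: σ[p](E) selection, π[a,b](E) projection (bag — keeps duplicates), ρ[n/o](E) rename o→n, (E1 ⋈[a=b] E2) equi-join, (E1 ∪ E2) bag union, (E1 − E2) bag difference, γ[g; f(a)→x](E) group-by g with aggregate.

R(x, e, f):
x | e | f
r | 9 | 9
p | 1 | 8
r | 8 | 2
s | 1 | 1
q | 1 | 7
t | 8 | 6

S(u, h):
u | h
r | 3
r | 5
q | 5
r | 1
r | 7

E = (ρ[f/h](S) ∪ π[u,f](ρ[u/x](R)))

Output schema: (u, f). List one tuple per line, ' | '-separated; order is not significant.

Per-node cardinality:
  S → 5
  ρ[f/h](S) → 5
  R → 6
  ρ[u/x](R) → 6
  π[u,f](ρ[u/x](R)) → 6
  (ρ[f/h](S) ∪ π[u,f](ρ[u/x](R))) → 11

== RESULT ==
u | f
p | 8
q | 5
q | 7
r | 1
r | 2
r | 3
r | 5
r | 7
r | 9
s | 1
t | 6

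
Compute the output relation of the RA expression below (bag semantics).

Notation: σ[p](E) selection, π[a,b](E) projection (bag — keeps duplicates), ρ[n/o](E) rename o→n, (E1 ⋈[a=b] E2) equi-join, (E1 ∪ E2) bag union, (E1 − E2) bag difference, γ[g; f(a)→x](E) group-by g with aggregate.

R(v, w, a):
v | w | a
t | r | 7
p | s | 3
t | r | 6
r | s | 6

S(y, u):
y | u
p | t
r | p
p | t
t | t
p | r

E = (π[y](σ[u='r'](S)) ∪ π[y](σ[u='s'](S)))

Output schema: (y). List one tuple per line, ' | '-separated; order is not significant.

Per-node cardinality:
  S → 5
  σ[u='r'](S) → 1
  π[y](σ[u='r'](S)) → 1
  S → 5
  σ[u='s'](S) → 0
  π[y](σ[u='s'](S)) → 0
  (π[y](σ[u='r'](S)) ∪ π[y](σ[u='s'](S))) → 1

== RESULT ==
y
p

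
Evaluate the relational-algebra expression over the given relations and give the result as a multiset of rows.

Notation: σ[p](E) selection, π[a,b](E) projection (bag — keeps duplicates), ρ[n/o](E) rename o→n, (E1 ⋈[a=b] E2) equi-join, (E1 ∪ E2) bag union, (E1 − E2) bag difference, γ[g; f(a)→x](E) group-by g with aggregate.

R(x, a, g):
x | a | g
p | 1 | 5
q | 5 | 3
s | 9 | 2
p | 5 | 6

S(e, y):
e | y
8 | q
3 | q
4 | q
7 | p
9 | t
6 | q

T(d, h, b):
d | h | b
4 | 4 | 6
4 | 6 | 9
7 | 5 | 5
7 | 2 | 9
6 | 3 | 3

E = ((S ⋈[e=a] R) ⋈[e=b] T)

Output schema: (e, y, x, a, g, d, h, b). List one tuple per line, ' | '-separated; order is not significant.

Stepwise |·|:
  S → 6
  R → 4
  (S ⋈[e=a] R) → 1
  T → 5
  ((S ⋈[e=a] R) ⋈[e=b] T) → 2

== RESULT ==
e | y | x | a | g | d | h | b
9 | t | s | 9 | 2 | 4 | 6 | 9
9 | t | s | 9 | 2 | 7 | 2 | 9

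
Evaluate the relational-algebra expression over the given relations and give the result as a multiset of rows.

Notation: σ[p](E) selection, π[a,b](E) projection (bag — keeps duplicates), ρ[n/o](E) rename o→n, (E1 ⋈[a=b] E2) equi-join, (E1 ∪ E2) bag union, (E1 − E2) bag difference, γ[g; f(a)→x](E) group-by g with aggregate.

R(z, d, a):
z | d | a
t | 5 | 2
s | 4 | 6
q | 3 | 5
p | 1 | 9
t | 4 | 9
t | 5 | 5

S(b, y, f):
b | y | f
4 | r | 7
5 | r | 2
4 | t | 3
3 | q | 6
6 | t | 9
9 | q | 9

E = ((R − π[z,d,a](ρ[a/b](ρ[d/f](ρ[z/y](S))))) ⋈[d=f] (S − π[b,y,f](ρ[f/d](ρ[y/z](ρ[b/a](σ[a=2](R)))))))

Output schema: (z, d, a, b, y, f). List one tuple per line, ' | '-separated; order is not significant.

Subexpression sizes:
  R → 6
  S → 6
  ρ[z/y](S) → 6
  ρ[d/f](ρ[z/y](S)) → 6
  ρ[a/b](ρ[d/f](ρ[z/y](S))) → 6
  π[z,d,a](ρ[a/b](ρ[d/f](ρ[z/y](S)))) → 6
  (R − π[z,d,a](ρ[a/b](ρ[d/f](ρ[z/y](S))))) → 6
  S → 6
  R → 6
  σ[a=2](R) → 1
  ρ[b/a](σ[a=2](R)) → 1
  ρ[y/z](ρ[b/a](σ[a=2](R))) → 1
  ρ[f/d](ρ[y/z](ρ[b/a](σ[a=2](R)))) → 1
  π[b,y,f](ρ[f/d](ρ[y/z](ρ[b/a](σ[a=2](R))))) → 1
  (S − π[b,y,f](ρ[f/d](ρ[y/z](ρ[b/a](σ[a=2](R)))))) → 6
  ((R − π[z,d,a](ρ[a/b](ρ[d/f](ρ[z/y](S))))) ⋈[d=f] (S − π[b,y,f](ρ[f/d](ρ[y/z](ρ[b/a](σ[a=2](R))))))) → 1

== RESULT ==
z | d | a | b | y | f
q | 3 | 5 | 4 | t | 3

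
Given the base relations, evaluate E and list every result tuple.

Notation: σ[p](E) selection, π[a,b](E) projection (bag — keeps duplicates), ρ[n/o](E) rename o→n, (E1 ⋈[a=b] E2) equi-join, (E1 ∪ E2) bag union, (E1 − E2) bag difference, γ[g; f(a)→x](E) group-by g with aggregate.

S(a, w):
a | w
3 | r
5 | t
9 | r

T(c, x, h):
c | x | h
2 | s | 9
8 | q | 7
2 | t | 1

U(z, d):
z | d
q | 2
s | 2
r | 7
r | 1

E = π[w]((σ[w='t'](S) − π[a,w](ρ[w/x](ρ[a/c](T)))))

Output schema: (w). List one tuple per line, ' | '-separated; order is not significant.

Per-node cardinality:
  S → 3
  σ[w='t'](S) → 1
  T → 3
  ρ[a/c](T) → 3
  ρ[w/x](ρ[a/c](T)) → 3
  π[a,w](ρ[w/x](ρ[a/c](T))) → 3
  (σ[w='t'](S) − π[a,w](ρ[w/x](ρ[a/c](T)))) → 1
  π[w]((σ[w='t'](S) − π[a,w](ρ[w/x](ρ[a/c](T))))) → 1

== RESULT ==
w
t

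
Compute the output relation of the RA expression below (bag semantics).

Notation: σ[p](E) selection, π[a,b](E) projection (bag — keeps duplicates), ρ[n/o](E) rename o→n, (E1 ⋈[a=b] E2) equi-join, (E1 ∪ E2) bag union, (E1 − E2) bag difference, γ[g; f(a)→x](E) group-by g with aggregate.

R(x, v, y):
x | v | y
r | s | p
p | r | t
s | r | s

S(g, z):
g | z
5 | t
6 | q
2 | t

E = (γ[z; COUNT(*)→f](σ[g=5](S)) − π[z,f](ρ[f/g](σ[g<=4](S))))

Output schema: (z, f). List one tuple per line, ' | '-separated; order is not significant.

Row counts bottom-up:
  S → 3
  σ[g=5](S) → 1
  γ[z; COUNT(*)→f](σ[g=5](S)) → 1
  S → 3
  σ[g<=4](S) → 1
  ρ[f/g](σ[g<=4](S)) → 1
  π[z,f](ρ[f/g](σ[g<=4](S))) → 1
  (γ[z; COUNT(*)→f](σ[g=5](S)) − π[z,f](ρ[f/g](σ[g<=4](S)))) → 1

== RESULT ==
z | f
t | 1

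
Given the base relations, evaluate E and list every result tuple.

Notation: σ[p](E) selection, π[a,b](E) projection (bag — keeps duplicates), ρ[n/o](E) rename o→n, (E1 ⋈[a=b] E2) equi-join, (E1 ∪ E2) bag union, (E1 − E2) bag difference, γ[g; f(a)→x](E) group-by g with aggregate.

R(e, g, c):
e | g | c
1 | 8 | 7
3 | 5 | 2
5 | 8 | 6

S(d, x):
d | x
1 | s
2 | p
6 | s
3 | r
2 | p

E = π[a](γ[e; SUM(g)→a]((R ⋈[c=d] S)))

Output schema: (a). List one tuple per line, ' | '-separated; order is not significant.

Per-node cardinality:
  R → 3
  S → 5
  (R ⋈[c=d] S) → 3
  γ[e; SUM(g)→a]((R ⋈[c=d] S)) → 2
  π[a](γ[e; SUM(g)→a]((R ⋈[c=d] S))) → 2

== RESULT ==
a
8
10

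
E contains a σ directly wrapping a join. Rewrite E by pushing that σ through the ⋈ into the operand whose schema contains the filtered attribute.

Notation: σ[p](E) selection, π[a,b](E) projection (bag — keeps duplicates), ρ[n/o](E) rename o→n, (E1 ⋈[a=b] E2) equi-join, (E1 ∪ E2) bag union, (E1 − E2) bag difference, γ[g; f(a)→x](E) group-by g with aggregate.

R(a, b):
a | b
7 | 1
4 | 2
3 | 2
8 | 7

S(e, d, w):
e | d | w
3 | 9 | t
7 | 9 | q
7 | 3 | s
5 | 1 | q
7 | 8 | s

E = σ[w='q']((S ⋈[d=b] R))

σ filters on w, owned by the left side.
E' = (σ[w='q'](S) ⋈[d=b] R)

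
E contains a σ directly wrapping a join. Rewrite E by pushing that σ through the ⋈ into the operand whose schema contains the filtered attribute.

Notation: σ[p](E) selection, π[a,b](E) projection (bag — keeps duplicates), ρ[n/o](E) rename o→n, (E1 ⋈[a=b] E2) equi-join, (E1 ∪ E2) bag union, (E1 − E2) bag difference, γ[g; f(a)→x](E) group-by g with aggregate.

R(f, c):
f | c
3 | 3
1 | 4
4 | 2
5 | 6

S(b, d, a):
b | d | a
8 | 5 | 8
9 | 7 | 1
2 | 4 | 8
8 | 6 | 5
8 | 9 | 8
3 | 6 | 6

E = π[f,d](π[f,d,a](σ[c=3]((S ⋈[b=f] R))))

σ filters on c, owned by the right side.
E' = π[f,d](π[f,d,a]((S ⋈[b=f] σ[c=3](R))))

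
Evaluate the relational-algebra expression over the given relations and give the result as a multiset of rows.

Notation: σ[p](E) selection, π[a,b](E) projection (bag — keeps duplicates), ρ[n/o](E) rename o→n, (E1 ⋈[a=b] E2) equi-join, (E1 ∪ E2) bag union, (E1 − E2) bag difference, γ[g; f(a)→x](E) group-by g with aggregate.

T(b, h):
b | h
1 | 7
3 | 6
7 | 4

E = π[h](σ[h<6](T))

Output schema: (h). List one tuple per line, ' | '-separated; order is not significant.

Stepwise |·|:
  T → 3
  σ[h<6](T) → 1
  π[h](σ[h<6](T)) → 1

== RESULT ==
h
4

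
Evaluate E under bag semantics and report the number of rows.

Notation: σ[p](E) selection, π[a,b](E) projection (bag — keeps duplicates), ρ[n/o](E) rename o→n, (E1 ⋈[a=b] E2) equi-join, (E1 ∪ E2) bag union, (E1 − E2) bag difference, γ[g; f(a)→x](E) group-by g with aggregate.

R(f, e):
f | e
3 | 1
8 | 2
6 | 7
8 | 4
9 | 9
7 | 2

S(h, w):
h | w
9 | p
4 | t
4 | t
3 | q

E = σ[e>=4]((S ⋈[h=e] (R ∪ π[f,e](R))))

Per-node cardinality:
  S → 4
  R → 6
  R → 6
  π[f,e](R) → 6
  (R ∪ π[f,e](R)) → 12
  (S ⋈[h=e] (R ∪ π[f,e](R))) → 6
  σ[e>=4]((S ⋈[h=e] (R ∪ π[f,e](R)))) → 6

|E| = 6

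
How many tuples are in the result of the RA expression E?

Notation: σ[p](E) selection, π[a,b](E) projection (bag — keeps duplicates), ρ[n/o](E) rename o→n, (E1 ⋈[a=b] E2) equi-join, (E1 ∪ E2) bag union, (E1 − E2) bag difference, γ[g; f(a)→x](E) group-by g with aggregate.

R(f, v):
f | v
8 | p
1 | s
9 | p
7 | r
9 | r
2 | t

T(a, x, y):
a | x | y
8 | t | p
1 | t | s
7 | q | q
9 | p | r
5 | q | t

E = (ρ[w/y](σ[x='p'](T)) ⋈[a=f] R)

Per-node cardinality:
  T → 5
  σ[x='p'](T) → 1
  ρ[w/y](σ[x='p'](T)) → 1
  R → 6
  (ρ[w/y](σ[x='p'](T)) ⋈[a=f] R) → 2

|E| = 2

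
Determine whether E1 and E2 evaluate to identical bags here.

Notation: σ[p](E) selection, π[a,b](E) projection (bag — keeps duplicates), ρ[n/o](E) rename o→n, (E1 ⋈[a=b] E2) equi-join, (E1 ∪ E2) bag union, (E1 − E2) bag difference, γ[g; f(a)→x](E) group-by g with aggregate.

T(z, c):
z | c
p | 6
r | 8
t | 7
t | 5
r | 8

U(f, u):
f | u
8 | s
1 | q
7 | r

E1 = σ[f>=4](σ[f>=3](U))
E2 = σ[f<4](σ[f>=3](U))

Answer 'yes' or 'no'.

E1 stepwise |·|:
  U → 3
  σ[f>=3](U) → 2
  σ[f>=4](σ[f>=3](U)) → 2
E2 stepwise |·|:
  U → 3
  σ[f>=3](U) → 2
  σ[f<4](σ[f>=3](U)) → 0

E1 result:
f | u
7 | r
8 | s
E2 result:
f | u
(0 rows)
Witness: (7, 'r') appears 1× in E1 but 0× in E2.

no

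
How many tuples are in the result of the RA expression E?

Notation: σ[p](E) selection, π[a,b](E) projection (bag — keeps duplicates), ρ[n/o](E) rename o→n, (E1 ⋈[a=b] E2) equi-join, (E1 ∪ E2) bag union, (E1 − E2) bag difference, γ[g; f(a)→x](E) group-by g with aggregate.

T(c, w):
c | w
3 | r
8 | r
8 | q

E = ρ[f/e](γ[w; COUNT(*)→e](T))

Subexpression sizes:
  T → 3
  γ[w; COUNT(*)→e](T) → 2
  ρ[f/e](γ[w; COUNT(*)→e](T)) → 2

|E| = 2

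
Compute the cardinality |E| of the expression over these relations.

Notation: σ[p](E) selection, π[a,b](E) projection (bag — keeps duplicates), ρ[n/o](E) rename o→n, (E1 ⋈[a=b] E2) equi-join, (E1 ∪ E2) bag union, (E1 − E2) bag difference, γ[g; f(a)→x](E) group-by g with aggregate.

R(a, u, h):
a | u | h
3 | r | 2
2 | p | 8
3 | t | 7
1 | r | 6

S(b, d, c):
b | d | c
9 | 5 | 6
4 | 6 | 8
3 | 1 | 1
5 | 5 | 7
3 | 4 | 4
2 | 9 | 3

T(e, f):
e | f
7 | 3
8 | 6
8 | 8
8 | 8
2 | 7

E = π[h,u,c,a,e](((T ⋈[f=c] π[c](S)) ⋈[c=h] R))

Row counts bottom-up:
  T → 5
  S → 6
  π[c](S) → 6
  (T ⋈[f=c] π[c](S)) → 5
  R → 4
  ((T ⋈[f=c] π[c](S)) ⋈[c=h] R) → 4
  π[h,u,c,a,e](((T ⋈[f=c] π[c](S)) ⋈[c=h] R)) → 4

|E| = 4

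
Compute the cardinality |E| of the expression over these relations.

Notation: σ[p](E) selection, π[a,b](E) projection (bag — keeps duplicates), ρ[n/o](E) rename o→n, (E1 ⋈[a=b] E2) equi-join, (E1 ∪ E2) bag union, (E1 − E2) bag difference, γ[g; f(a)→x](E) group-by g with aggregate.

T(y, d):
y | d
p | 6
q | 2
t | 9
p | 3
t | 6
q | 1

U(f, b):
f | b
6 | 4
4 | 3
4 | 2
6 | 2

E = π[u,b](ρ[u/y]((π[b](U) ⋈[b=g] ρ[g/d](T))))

Row counts bottom-up:
  U → 4
  π[b](U) → 4
  T → 6
  ρ[g/d](T) → 6
  (π[b](U) ⋈[b=g] ρ[g/d](T)) → 3
  ρ[u/y]((π[b](U) ⋈[b=g] ρ[g/d](T))) → 3
  π[u,b](ρ[u/y]((π[b](U) ⋈[b=g] ρ[g/d](T)))) → 3

|E| = 3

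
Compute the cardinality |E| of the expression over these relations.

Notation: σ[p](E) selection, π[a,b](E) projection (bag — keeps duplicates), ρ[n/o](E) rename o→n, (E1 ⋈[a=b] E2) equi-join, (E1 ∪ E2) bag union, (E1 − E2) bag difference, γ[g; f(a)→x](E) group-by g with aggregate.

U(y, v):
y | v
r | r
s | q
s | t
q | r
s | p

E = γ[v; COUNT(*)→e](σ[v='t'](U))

Subexpression sizes:
  U → 5
  σ[v='t'](U) → 1
  γ[v; COUNT(*)→e](σ[v='t'](U)) → 1

|E| = 1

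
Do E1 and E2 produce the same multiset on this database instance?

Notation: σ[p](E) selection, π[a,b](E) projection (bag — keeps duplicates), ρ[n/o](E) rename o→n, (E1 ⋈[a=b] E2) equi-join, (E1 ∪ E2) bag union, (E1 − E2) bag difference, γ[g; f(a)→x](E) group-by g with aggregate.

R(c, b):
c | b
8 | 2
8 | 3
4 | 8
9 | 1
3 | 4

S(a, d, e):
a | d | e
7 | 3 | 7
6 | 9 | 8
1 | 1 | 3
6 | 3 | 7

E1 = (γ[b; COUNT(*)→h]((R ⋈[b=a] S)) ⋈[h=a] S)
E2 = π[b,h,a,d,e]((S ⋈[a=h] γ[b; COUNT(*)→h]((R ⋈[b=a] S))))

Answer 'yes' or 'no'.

E1 per-node cardinality:
  R → 5
  S → 4
  (R ⋈[b=a] S) → 1
  γ[b; COUNT(*)→h]((R ⋈[b=a] S)) → 1
  S → 4
  (γ[b; COUNT(*)→h]((R ⋈[b=a] S)) ⋈[h=a] S) → 1
E2 per-node cardinality:
  S → 4
  R → 5
  S → 4
  (R ⋈[b=a] S) → 1
  γ[b; COUNT(*)→h]((R ⋈[b=a] S)) → 1
  (S ⋈[a=h] γ[b; COUNT(*)→h]((R ⋈[b=a] S))) → 1
  π[b,h,a,d,e]((S ⋈[a=h] γ[b; COUNT(*)→h]((R ⋈[b=a] S)))) → 1

E1 and E2 produce the same multiset:
b | h | a | d | e
1 | 1 | 1 | 1 | 3

yes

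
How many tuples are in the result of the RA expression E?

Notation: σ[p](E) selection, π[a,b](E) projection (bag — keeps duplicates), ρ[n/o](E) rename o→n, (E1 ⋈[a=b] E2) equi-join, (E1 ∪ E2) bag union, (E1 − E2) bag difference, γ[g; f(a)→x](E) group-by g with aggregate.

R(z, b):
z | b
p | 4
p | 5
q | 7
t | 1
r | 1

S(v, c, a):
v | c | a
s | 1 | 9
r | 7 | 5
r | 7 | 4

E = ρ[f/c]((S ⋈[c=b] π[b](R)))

Stepwise |·|:
  S → 3
  R → 5
  π[b](R) → 5
  (S ⋈[c=b] π[b](R)) → 4
  ρ[f/c]((S ⋈[c=b] π[b](R))) → 4

|E| = 4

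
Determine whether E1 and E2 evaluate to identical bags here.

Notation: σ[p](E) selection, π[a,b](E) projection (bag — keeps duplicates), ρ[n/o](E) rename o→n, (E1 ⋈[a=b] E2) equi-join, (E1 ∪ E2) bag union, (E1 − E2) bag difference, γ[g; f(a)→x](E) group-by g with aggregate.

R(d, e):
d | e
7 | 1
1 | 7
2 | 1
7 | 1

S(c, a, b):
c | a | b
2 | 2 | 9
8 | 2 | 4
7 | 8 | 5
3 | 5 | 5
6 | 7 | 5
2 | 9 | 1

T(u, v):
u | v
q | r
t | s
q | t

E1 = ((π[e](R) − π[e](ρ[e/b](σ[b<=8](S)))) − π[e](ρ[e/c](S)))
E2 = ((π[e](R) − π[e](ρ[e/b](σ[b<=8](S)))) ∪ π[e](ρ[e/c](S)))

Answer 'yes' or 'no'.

E1 per-node cardinality:
  R → 4
  π[e](R) → 4
  S → 6
  σ[b<=8](S) → 5
  ρ[e/b](σ[b<=8](S)) → 5
  π[e](ρ[e/b](σ[b<=8](S))) → 5
  (π[e](R) − π[e](ρ[e/b](σ[b<=8](S)))) → 3
  S → 6
  ρ[e/c](S) → 6
  π[e](ρ[e/c](S)) → 6
  ((π[e](R) − π[e](ρ[e/b](σ[b<=8](S)))) − π[e](ρ[e/c](S))) → 2
E2 per-node cardinality:
  R → 4
  π[e](R) → 4
  S → 6
  σ[b<=8](S) → 5
  ρ[e/b](σ[b<=8](S)) → 5
  π[e](ρ[e/b](σ[b<=8](S))) → 5
  (π[e](R) − π[e](ρ[e/b](σ[b<=8](S)))) → 3
  S → 6
  ρ[e/c](S) → 6
  π[e](ρ[e/c](S)) → 6
  ((π[e](R) − π[e](ρ[e/b](σ[b<=8](S)))) ∪ π[e](ρ[e/c](S))) → 9

E1 result:
e
1
1
E2 result:
e
1
1
2
2
3
6
7
7
8
Witness: (6,) appears 0× in E1 but 1× in E2.

no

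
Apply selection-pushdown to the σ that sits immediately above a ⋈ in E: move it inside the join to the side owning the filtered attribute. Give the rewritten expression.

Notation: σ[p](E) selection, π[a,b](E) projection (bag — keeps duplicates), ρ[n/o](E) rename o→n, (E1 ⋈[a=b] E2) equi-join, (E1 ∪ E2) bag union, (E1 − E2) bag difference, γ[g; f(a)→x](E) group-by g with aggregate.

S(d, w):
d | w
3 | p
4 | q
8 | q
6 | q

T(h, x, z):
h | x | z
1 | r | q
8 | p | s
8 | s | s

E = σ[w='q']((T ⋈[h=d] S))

σ filters on w, owned by the right side.
E' = (T ⋈[h=d] σ[w='q'](S))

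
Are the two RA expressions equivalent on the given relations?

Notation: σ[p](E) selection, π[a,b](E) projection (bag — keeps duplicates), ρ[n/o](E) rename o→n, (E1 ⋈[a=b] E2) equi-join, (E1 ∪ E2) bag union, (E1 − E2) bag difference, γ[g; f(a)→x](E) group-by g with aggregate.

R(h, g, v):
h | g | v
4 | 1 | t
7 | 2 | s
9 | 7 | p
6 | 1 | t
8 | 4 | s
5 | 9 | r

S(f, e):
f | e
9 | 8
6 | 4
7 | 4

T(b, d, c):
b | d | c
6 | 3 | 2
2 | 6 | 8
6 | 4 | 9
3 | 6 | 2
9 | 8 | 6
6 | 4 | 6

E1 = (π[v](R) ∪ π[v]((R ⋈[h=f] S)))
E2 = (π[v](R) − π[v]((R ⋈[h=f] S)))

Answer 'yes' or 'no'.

E1 subexpression sizes:
  R → 6
  π[v](R) → 6
  R → 6
  S → 3
  (R ⋈[h=f] S) → 3
  π[v]((R ⋈[h=f] S)) → 3
  (π[v](R) ∪ π[v]((R ⋈[h=f] S))) → 9
E2 subexpression sizes:
  R → 6
  π[v](R) → 6
  R → 6
  S → 3
  (R ⋈[h=f] S) → 3
  π[v]((R ⋈[h=f] S)) → 3
  (π[v](R) − π[v]((R ⋈[h=f] S))) → 3

E1 result:
v
p
p
r
s
s
s
t
t
t
E2 result:
v
r
s
t
Witness: ('s',) appears 3× in E1 but 1× in E2.

no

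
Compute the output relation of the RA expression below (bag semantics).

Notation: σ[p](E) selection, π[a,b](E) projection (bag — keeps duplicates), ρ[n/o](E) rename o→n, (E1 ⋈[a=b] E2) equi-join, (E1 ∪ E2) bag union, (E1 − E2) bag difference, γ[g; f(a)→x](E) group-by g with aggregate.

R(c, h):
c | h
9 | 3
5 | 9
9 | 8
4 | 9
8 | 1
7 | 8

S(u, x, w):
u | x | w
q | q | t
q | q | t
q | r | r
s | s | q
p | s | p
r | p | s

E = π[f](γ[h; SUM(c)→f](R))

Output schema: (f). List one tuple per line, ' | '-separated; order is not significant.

Per-node cardinality:
  R → 6
  γ[h; SUM(c)→f](R) → 4
  π[f](γ[h; SUM(c)→f](R)) → 4

== RESULT ==
f
8
9
9
16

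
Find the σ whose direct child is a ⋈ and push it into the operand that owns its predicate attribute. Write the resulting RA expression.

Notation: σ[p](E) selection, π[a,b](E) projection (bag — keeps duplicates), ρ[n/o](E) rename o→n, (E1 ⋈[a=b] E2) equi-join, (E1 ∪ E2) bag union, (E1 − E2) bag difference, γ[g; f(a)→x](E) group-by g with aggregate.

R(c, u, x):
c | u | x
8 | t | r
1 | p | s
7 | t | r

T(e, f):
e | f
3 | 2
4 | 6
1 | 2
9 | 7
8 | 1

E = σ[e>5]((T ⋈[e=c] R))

σ filters on e, owned by the left side.
E' = (σ[e>5](T) ⋈[e=c] R)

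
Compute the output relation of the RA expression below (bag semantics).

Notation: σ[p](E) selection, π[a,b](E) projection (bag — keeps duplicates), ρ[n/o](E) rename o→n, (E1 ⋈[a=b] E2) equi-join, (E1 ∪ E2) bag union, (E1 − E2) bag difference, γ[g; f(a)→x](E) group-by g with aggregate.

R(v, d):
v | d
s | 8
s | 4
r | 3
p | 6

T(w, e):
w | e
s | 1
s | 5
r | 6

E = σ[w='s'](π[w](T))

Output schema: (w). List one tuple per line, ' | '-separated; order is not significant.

Stepwise |·|:
  T → 3
  π[w](T) → 3
  σ[w='s'](π[w](T)) → 2

== RESULT ==
w
s
s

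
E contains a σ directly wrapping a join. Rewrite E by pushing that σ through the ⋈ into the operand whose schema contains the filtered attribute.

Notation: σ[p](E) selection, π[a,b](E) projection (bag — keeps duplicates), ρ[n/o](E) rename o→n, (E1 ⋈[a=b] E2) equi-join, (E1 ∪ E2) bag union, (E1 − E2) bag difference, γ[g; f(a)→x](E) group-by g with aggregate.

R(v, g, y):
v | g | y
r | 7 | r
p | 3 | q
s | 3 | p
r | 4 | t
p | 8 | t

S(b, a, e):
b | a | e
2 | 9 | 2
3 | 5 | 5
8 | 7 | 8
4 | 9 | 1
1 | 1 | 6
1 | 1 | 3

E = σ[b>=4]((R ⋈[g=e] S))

σ filters on b, owned by the right side.
E' = (R ⋈[g=e] σ[b>=4](S))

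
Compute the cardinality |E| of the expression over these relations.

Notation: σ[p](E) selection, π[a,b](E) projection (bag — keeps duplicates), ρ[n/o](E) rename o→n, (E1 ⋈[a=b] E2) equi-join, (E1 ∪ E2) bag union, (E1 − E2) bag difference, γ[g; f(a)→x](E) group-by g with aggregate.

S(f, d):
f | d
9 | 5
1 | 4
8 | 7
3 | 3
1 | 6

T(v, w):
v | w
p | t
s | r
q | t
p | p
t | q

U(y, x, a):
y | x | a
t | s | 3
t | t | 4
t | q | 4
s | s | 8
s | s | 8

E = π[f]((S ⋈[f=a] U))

Stepwise |·|:
  S → 5
  U → 5
  (S ⋈[f=a] U) → 3
  π[f]((S ⋈[f=a] U)) → 3

|E| = 3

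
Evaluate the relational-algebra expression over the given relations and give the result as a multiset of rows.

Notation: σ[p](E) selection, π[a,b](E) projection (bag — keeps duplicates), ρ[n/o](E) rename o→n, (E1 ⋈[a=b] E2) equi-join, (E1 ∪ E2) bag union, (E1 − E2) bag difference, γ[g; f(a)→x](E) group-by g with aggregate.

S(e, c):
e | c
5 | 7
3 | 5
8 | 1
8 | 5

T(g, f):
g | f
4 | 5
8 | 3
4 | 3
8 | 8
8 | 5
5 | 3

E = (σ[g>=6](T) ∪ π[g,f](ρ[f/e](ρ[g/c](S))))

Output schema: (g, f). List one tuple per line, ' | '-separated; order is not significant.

Stepwise |·|:
  T → 6
  σ[g>=6](T) → 3
  S → 4
  ρ[g/c](S) → 4
  ρ[f/e](ρ[g/c](S)) → 4
  π[g,f](ρ[f/e](ρ[g/c](S))) → 4
  (σ[g>=6](T) ∪ π[g,f](ρ[f/e](ρ[g/c](S)))) → 7

== RESULT ==
g | f
1 | 8
5 | 3
5 | 8
7 | 5
8 | 3
8 | 5
8 | 8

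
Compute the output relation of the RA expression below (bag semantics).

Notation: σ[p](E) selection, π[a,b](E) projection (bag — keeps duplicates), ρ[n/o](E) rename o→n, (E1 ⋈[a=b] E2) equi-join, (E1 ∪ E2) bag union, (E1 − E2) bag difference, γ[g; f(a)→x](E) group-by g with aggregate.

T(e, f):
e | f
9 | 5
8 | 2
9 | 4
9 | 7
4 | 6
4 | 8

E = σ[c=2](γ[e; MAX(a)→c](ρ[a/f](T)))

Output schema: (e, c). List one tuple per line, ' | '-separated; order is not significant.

Stepwise |·|:
  T → 6
  ρ[a/f](T) → 6
  γ[e; MAX(a)→c](ρ[a/f](T)) → 3
  σ[c=2](γ[e; MAX(a)→c](ρ[a/f](T))) → 1

== RESULT ==
e | c
8 | 2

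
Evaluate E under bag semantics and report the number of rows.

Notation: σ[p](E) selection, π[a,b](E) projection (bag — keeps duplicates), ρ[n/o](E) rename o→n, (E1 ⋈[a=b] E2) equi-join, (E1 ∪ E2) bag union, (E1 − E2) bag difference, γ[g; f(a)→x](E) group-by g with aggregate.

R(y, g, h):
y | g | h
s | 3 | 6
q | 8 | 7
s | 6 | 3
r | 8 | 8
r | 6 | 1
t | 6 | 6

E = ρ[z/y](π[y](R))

Per-node cardinality:
  R → 6
  π[y](R) → 6
  ρ[z/y](π[y](R)) → 6

|E| = 6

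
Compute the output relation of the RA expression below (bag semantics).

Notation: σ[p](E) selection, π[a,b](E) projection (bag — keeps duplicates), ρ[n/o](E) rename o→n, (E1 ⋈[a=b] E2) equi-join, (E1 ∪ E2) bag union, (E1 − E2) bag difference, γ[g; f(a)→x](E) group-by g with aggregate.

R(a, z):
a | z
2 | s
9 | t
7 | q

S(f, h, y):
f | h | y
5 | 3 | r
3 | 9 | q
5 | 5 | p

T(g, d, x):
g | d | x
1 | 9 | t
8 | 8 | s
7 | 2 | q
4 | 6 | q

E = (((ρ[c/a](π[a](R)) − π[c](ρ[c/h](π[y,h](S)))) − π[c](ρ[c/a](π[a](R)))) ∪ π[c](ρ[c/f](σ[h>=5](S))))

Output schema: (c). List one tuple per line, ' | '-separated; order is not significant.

Row counts bottom-up:
  R → 3
  π[a](R) → 3
  ρ[c/a](π[a](R)) → 3
  S → 3
  π[y,h](S) → 3
  ρ[c/h](π[y,h](S)) → 3
  π[c](ρ[c/h](π[y,h](S))) → 3
  (ρ[c/a](π[a](R)) − π[c](ρ[c/h](π[y,h](S)))) → 2
  R → 3
  π[a](R) → 3
  ρ[c/a](π[a](R)) → 3
  π[c](ρ[c/a](π[a](R))) → 3
  ((ρ[c/a](π[a](R)) − π[c](ρ[c/h](π[y,h](S)))) − π[c](ρ[c/a](π[a](R)))) → 0
  S → 3
  σ[h>=5](S) → 2
  ρ[c/f](σ[h>=5](S)) → 2
  π[c](ρ[c/f](σ[h>=5](S))) → 2
  (((ρ[c/a](π[a](R)) − π[c](ρ[c/h](π[y,h](S)))) − π[c](ρ[c/a](π[a](R)))) ∪ π[c](ρ[c/f](σ[h>=5](S)))) → 2

== RESULT ==
c
3
5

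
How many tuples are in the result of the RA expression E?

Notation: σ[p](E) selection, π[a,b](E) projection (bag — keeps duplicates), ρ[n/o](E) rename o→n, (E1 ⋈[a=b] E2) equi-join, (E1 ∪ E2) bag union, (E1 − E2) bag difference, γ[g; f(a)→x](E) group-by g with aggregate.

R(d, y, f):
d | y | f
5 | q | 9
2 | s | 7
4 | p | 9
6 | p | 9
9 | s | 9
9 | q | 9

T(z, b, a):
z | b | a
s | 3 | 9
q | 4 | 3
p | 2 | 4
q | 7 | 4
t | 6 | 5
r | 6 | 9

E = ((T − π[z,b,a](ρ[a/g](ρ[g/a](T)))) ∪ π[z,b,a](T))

Per-node cardinality:
  T → 6
  T → 6
  ρ[g/a](T) → 6
  ρ[a/g](ρ[g/a](T)) → 6
  π[z,b,a](ρ[a/g](ρ[g/a](T))) → 6
  (T − π[z,b,a](ρ[a/g](ρ[g/a](T)))) → 0
  T → 6
  π[z,b,a](T) → 6
  ((T − π[z,b,a](ρ[a/g](ρ[g/a](T)))) ∪ π[z,b,a](T)) → 6

|E| = 6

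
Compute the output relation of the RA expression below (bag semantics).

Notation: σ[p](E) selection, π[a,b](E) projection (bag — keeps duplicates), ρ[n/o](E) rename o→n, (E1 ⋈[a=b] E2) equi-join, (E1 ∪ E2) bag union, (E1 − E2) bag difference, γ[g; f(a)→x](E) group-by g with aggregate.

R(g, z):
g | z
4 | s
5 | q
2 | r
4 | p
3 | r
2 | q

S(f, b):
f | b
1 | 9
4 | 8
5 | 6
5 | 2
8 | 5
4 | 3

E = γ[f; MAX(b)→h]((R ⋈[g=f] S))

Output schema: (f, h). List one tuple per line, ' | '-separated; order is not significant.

Row counts bottom-up:
  R → 6
  S → 6
  (R ⋈[g=f] S) → 6
  γ[f; MAX(b)→h]((R ⋈[g=f] S)) → 2

== RESULT ==
f | h
4 | 8
5 | 6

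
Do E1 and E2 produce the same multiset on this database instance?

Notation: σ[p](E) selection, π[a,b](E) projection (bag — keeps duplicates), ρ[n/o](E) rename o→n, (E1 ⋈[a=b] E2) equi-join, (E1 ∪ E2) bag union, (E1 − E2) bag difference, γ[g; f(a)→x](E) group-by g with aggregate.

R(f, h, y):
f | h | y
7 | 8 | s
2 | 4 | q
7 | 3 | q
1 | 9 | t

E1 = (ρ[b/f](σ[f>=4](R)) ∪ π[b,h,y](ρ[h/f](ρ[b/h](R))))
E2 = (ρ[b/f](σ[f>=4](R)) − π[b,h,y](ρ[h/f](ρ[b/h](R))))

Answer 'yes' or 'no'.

E1 row counts bottom-up:
  R → 4
  σ[f>=4](R) → 2
  ρ[b/f](σ[f>=4](R)) → 2
  R → 4
  ρ[b/h](R) → 4
  ρ[h/f](ρ[b/h](R)) → 4
  π[b,h,y](ρ[h/f](ρ[b/h](R))) → 4
  (ρ[b/f](σ[f>=4](R)) ∪ π[b,h,y](ρ[h/f](ρ[b/h](R)))) → 6
E2 row counts bottom-up:
  R → 4
  σ[f>=4](R) → 2
  ρ[b/f](σ[f>=4](R)) → 2
  R → 4
  ρ[b/h](R) → 4
  ρ[h/f](ρ[b/h](R)) → 4
  π[b,h,y](ρ[h/f](ρ[b/h](R))) → 4
  (ρ[b/f](σ[f>=4](R)) − π[b,h,y](ρ[h/f](ρ[b/h](R)))) → 2

E1 result:
b | h | y
3 | 7 | q
4 | 2 | q
7 | 3 | q
7 | 8 | s
8 | 7 | s
9 | 1 | t
E2 result:
b | h | y
7 | 3 | q
7 | 8 | s
Witness: (8, 7, 's') appears 1× in E1 but 0× in E2.

no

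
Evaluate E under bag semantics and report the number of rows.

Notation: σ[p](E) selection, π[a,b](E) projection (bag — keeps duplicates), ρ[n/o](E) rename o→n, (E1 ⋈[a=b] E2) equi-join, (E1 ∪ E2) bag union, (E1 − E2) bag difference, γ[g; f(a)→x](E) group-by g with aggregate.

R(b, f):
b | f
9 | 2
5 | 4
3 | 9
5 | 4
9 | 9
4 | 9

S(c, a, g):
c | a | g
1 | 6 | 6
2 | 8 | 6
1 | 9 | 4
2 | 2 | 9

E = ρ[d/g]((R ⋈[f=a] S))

Stepwise |·|:
  R → 6
  S → 4
  (R ⋈[f=a] S) → 4
  ρ[d/g]((R ⋈[f=a] S)) → 4

|E| = 4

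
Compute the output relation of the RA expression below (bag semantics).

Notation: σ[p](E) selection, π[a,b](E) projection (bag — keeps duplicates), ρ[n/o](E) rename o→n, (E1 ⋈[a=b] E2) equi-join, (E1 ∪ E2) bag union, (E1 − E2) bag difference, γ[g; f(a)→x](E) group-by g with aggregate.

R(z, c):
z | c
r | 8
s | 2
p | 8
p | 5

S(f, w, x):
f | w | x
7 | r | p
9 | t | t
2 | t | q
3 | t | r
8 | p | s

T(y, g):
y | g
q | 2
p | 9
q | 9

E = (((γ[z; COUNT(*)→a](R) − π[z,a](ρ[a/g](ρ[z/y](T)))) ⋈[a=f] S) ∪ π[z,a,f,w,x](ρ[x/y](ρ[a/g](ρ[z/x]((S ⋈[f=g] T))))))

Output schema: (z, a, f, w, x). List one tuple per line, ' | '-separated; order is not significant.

Per-node cardinality:
  R → 4
  γ[z; COUNT(*)→a](R) → 3
  T → 3
  ρ[z/y](T) → 3
  ρ[a/g](ρ[z/y](T)) → 3
  π[z,a](ρ[a/g](ρ[z/y](T))) → 3
  (γ[z; COUNT(*)→a](R) − π[z,a](ρ[a/g](ρ[z/y](T)))) → 3
  S → 5
  ((γ[z; COUNT(*)→a](R) − π[z,a](ρ[a/g](ρ[z/y](T)))) ⋈[a=f] S) → 1
  S → 5
  T → 3
  (S ⋈[f=g] T) → 3
  ρ[z/x]((S ⋈[f=g] T)) → 3
  ρ[a/g](ρ[z/x]((S ⋈[f=g] T))) → 3
  ρ[x/y](ρ[a/g](ρ[z/x]((S ⋈[f=g] T)))) → 3
  π[z,a,f,w,x](ρ[x/y](ρ[a/g](ρ[z/x]((S ⋈[f=g] T))))) → 3
  (((γ[z; COUNT(*)→a](R) − π[z,a](ρ[a/g](ρ[z/y](T)))) ⋈[a=f] S) ∪ π[z,a,f,w,x](ρ[x/y](ρ[a/g](ρ[z/x]((S ⋈[f=g] T)))))) → 4

== RESULT ==
z | a | f | w | x
p | 2 | 2 | t | q
q | 2 | 2 | t | q
t | 9 | 9 | t | p
t | 9 | 9 | t | q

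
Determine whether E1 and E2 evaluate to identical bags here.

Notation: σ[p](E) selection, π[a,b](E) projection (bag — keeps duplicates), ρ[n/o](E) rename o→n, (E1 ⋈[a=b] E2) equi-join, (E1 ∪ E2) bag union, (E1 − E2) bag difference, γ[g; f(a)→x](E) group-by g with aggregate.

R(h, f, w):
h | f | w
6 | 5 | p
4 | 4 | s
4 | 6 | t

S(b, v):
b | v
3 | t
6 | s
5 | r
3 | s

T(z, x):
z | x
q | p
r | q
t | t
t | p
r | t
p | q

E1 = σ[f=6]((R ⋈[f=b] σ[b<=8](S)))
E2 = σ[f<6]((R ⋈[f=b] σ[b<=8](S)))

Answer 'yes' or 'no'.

E1 per-node cardinality:
  R → 3
  S → 4
  σ[b<=8](S) → 4
  (R ⋈[f=b] σ[b<=8](S)) → 2
  σ[f=6]((R ⋈[f=b] σ[b<=8](S))) → 1
E2 per-node cardinality:
  R → 3
  S → 4
  σ[b<=8](S) → 4
  (R ⋈[f=b] σ[b<=8](S)) → 2
  σ[f<6]((R ⋈[f=b] σ[b<=8](S))) → 1

E1 result:
h | f | w | b | v
4 | 6 | t | 6 | s
E2 result:
h | f | w | b | v
6 | 5 | p | 5 | r
Witness: (6, 5, 'p', 5, 'r') appears 0× in E1 but 1× in E2.

no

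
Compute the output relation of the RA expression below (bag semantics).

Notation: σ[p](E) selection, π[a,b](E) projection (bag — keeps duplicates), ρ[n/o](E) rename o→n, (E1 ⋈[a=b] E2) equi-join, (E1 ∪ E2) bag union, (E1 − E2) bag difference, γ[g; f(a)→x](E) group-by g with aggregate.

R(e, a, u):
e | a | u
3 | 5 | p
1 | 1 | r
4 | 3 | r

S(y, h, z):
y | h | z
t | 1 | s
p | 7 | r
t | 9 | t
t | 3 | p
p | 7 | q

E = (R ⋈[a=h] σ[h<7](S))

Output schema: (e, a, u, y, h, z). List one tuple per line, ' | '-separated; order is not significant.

Subexpression sizes:
  R → 3
  S → 5
  σ[h<7](S) → 2
  (R ⋈[a=h] σ[h<7](S)) → 2

== RESULT ==
e | a | u | y | h | z
1 | 1 | r | t | 1 | s
4 | 3 | r | t | 3 | p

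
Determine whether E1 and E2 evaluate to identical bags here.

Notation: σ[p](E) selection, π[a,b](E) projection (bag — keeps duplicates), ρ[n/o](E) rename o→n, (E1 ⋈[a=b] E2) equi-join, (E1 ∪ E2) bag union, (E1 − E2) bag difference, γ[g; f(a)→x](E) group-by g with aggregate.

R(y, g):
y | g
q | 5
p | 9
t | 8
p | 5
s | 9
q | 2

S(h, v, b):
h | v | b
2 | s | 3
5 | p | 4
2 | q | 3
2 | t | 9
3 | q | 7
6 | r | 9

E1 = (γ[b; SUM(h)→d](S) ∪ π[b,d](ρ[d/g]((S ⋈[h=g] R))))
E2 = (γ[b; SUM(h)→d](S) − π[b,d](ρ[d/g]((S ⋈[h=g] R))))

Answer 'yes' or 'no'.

E1 subexpression sizes:
  S → 6
  γ[b; SUM(h)→d](S) → 4
  S → 6
  R → 6
  (S ⋈[h=g] R) → 5
  ρ[d/g]((S ⋈[h=g] R)) → 5
  π[b,d](ρ[d/g]((S ⋈[h=g] R))) → 5
  (γ[b; SUM(h)→d](S) ∪ π[b,d](ρ[d/g]((S ⋈[h=g] R)))) → 9
E2 subexpression sizes:
  S → 6
  γ[b; SUM(h)→d](S) → 4
  S → 6
  R → 6
  (S ⋈[h=g] R) → 5
  ρ[d/g]((S ⋈[h=g] R)) → 5
  π[b,d](ρ[d/g]((S ⋈[h=g] R))) → 5
  (γ[b; SUM(h)→d](S) − π[b,d](ρ[d/g]((S ⋈[h=g] R)))) → 3

E1 result:
b | d
3 | 2
3 | 2
3 | 4
4 | 5
4 | 5
4 | 5
7 | 3
9 | 2
9 | 8
E2 result:
b | d
3 | 4
7 | 3
9 | 8
Witness: (9, 2) appears 1× in E1 but 0× in E2.

no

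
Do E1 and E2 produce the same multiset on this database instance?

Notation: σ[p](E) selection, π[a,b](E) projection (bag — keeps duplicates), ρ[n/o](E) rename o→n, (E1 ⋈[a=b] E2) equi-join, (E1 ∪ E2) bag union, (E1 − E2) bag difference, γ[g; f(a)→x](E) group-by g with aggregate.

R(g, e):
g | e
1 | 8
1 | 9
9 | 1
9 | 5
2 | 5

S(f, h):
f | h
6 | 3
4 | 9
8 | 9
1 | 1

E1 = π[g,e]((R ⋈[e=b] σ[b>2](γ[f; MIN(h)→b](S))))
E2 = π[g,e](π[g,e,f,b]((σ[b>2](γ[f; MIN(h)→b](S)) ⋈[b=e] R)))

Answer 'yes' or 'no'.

E1 row counts bottom-up:
  R → 5
  S → 4
  γ[f; MIN(h)→b](S) → 4
  σ[b>2](γ[f; MIN(h)→b](S)) → 3
  (R ⋈[e=b] σ[b>2](γ[f; MIN(h)→b](S))) → 2
  π[g,e]((R ⋈[e=b] σ[b>2](γ[f; MIN(h)→b](S)))) → 2
E2 row counts bottom-up:
  S → 4
  γ[f; MIN(h)→b](S) → 4
  σ[b>2](γ[f; MIN(h)→b](S)) → 3
  R → 5
  (σ[b>2](γ[f; MIN(h)→b](S)) ⋈[b=e] R) → 2
  π[g,e,f,b]((σ[b>2](γ[f; MIN(h)→b](S)) ⋈[b=e] R)) → 2
  π[g,e](π[g,e,f,b]((σ[b>2](γ[f; MIN(h)→b](S)) ⋈[b=e] R))) → 2

E1 and E2 produce the same multiset:
g | e
1 | 9
1 | 9

yes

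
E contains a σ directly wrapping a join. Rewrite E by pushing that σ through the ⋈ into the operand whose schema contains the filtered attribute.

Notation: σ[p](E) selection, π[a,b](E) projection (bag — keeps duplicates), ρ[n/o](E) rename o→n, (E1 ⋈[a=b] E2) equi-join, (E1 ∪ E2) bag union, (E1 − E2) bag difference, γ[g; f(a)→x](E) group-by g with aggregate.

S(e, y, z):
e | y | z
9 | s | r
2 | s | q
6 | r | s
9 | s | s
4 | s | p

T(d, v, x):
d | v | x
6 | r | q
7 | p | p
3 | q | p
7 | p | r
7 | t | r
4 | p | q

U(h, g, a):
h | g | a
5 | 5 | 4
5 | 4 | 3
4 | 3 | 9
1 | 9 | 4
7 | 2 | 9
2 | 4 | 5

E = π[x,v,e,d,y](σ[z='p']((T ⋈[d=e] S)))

σ filters on z, owned by the right side.
E' = π[x,v,e,d,y]((T ⋈[d=e] σ[z='p'](S)))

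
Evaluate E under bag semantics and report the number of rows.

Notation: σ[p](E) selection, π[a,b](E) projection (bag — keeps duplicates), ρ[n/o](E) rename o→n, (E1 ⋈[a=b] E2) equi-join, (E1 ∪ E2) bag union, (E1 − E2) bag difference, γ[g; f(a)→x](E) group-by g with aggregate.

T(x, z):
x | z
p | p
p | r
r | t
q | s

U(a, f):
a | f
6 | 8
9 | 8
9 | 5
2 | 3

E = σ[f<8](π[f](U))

Stepwise |·|:
  U → 4
  π[f](U) → 4
  σ[f<8](π[f](U)) → 2

|E| = 2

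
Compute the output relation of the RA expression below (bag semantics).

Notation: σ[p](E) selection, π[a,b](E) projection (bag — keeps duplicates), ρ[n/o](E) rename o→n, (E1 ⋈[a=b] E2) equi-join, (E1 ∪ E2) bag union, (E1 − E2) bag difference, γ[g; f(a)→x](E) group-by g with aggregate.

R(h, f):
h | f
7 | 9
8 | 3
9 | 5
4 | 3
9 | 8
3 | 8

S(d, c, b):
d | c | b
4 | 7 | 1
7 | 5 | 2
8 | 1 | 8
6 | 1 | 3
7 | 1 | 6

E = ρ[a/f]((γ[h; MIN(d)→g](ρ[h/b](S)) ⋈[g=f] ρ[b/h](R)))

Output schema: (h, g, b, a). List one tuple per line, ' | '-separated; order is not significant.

Stepwise |·|:
  S → 5
  ρ[h/b](S) → 5
  γ[h; MIN(d)→g](ρ[h/b](S)) → 5
  R → 6
  ρ[b/h](R) → 6
  (γ[h; MIN(d)→g](ρ[h/b](S)) ⋈[g=f] ρ[b/h](R)) → 2
  ρ[a/f]((γ[h; MIN(d)→g](ρ[h/b](S)) ⋈[g=f] ρ[b/h](R))) → 2

== RESULT ==
h | g | b | a
8 | 8 | 3 | 8
8 | 8 | 9 | 8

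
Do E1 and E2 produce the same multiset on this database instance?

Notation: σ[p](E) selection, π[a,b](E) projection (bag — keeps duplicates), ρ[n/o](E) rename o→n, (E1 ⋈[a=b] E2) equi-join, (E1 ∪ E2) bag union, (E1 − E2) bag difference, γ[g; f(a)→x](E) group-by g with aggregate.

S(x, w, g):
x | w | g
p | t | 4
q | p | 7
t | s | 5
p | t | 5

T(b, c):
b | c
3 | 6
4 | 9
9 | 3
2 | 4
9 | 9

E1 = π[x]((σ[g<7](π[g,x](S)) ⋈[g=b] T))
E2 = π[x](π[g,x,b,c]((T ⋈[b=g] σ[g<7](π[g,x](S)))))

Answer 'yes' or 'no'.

E1 stepwise |·|:
  S → 4
  π[g,x](S) → 4
  σ[g<7](π[g,x](S)) → 3
  T → 5
  (σ[g<7](π[g,x](S)) ⋈[g=b] T) → 1
  π[x]((σ[g<7](π[g,x](S)) ⋈[g=b] T)) → 1
E2 stepwise |·|:
  T → 5
  S → 4
  π[g,x](S) → 4
  σ[g<7](π[g,x](S)) → 3
  (T ⋈[b=g] σ[g<7](π[g,x](S))) → 1
  π[g,x,b,c]((T ⋈[b=g] σ[g<7](π[g,x](S)))) → 1
  π[x](π[g,x,b,c]((T ⋈[b=g] σ[g<7](π[g,x](S))))) → 1

E1 and E2 produce the same multiset:
x
p

yes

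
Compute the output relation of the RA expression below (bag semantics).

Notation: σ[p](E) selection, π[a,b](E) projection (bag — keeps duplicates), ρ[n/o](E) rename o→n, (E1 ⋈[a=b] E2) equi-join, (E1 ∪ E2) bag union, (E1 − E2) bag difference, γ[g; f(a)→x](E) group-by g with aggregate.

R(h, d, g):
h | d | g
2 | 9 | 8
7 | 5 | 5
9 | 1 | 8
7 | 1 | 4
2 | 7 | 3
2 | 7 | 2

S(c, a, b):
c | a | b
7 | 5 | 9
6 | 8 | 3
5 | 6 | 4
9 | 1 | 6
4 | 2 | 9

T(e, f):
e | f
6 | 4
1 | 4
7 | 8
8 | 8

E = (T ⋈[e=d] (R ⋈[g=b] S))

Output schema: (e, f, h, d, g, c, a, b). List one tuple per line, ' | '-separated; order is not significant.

Subexpression sizes:
  T → 4
  R → 6
  S → 5
  (R ⋈[g=b] S) → 2
  (T ⋈[e=d] (R ⋈[g=b] S)) → 2

== RESULT ==
e | f | h | d | g | c | a | b
1 | 4 | 7 | 1 | 4 | 5 | 6 | 4
7 | 8 | 2 | 7 | 3 | 6 | 8 | 3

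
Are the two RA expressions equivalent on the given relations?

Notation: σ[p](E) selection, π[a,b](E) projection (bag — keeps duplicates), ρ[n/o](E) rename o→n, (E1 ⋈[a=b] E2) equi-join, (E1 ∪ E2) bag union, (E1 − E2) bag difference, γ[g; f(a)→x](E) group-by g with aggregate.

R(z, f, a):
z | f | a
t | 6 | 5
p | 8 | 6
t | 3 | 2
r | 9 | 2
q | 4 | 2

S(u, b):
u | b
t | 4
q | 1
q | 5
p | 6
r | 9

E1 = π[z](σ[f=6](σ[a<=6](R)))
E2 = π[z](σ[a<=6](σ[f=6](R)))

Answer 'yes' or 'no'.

E1 subexpression sizes:
  R → 5
  σ[a<=6](R) → 5
  σ[f=6](σ[a<=6](R)) → 1
  π[z](σ[f=6](σ[a<=6](R))) → 1
E2 subexpression sizes:
  R → 5
  σ[f=6](R) → 1
  σ[a<=6](σ[f=6](R)) → 1
  π[z](σ[a<=6](σ[f=6](R))) → 1

E1 and E2 produce the same multiset:
z
t

yes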